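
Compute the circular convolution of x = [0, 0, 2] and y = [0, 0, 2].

(x ⊛ y)[n] = Σ(m=0 to 2) x[m] · y[(n-m) mod 3]

Computing each output sample:
(x ⊛ y)[0] = 0
(x ⊛ y)[1] = 4
(x ⊛ y)[2] = 0

x ⊛ y = [0, 4, 0]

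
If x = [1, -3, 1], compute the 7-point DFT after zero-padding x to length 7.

Original 3-point DFT: [-1, 2.0000+3.4641i, 2.0000-3.4641i]
Zero-padded 7-point DFT provides frequency interpolation.

DFT_7([x, 0, ...]) = [-1, -1.0930+1.3706i, 0.7666+3.3587i, 4.3264+2.0835i, 4.3264-2.0835i, 0.7666-3.3587i, -1.0930-1.3706i]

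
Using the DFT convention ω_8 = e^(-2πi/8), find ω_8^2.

ω_8^2 = e^(-2πi·2/8)
= cos(-2π·2/8) + i·sin(-2π·2/8)
= cos(-4π/8) + i·sin(-4π/8)

ω_8^2 = cos(-4π/8) + i·sin(-4π/8) = -1i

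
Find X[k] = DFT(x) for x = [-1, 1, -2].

X[k] = Σ(n=0 to 2) x[n] · ω_3^(nk)
where ω_3 = e^(-2πi/3)

Computing each X[k]:
X[0] = -2
X[1] = -0.5000-2.5981i
X[2] = -0.5000+2.5981i

X = [-2, -0.5000-2.5981i, -0.5000+2.5981i]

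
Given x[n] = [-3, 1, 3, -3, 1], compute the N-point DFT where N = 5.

X[k] = Σ(n=0 to 4) x[n] · ω_5^(nk)
where ω_5 = e^(-2πi/5)

Computing each X[k]:
X[0] = -1
X[1] = -2.3820-3.5267i
X[2] = -4.6180+5.7063i
X[3] = -4.6180-5.7063i
X[4] = -2.3820+3.5267i

X = [-1, -2.3820-3.5267i, -4.6180+5.7063i, -4.6180-5.7063i, -2.3820+3.5267i]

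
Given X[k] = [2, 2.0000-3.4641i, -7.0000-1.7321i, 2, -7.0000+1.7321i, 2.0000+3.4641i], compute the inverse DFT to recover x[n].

x[n] = (1/6) Σ(k=0 to 5) X[k] · e^(2πikn/6)

Computing each x[n]:
x[0] = -1
x[1] = 3
x[2] = 2
x[3] = -3
x[4] = 1
x[5] = 0

x = [-1, 3, 2, -3, 1, 0]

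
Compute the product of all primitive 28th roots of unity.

The primitive 28th roots of unity are ω_28^k for k coprime to 28: k ∈ {1, 3, 5, 9, 11, 13, 15, 17, 19, 23, 25, 27}
Their product equals the constant term of the cyclotomic polynomial Φ_28(x) up to sign.
For n ≥ 3, the product of all primitive nth roots of unity is 1. (For n=1 it is 1; for n=2 it is -1.)

1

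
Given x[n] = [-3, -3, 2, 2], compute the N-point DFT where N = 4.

X[k] = Σ(n=0 to 3) x[n] · ω_4^(nk)
where ω_4 = e^(-2πi/4)

Computing each X[k]:
X[0] = -2
X[1] = -5+5i
X[2] = 0
X[3] = -5-5i

X = [-2, -5+5i, 0, -5-5i]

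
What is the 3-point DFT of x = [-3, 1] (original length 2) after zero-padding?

Original 2-point DFT: [-2, -4]
Zero-padded 3-point DFT provides frequency interpolation.

DFT_3([x, 0, ...]) = [-2, -3.5000-0.8660i, -3.5000+0.8660i]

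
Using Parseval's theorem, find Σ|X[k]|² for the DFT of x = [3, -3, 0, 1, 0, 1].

Parseval: Σ|x[n]|² = (1/N)Σ|X[k]|², so Σ|X[k]|² = N·Σ|x[n]|² = 6·20.0000

Σ|X[k]|² = N·Σ|x[n]|² = 6·20.0000 = 120.0000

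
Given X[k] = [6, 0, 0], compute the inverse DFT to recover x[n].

x[n] = (1/3) Σ(k=0 to 2) X[k] · e^(2πikn/3)

Computing each x[n]:
x[0] = 2
x[1] = 2
x[2] = 2

x = [2, 2, 2]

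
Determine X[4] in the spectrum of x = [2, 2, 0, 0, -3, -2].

X[4] = Σ(n=0 to 5) x[n] · ω_6^(4n) where ω_6 = e^(-2πi/6)
= (2)·ω_6^0 + (2)·ω_6^4 + (0)·ω_6^8 + (0)·ω_6^12 + (-3)·ω_6^16 + (-2)·ω_6^20

X[4] = 3.5000+0.8660i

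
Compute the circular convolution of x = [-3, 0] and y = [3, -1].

(x ⊛ y)[n] = Σ(m=0 to 1) x[m] · y[(n-m) mod 2]

Computing each output sample:
(x ⊛ y)[0] = -9
(x ⊛ y)[1] = 3

x ⊛ y = [-9, 3]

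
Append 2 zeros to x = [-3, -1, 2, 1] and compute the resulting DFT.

Original 4-point DFT: [-1, -5+2i, -1, -5-2i]
Zero-padded 6-point DFT provides frequency interpolation.

DFT_6([x, 0, ...]) = [-1, -5.5000-0.8660i, -2.5000+2.5981i, -1, -2.5000-2.5981i, -5.5000+0.8660i]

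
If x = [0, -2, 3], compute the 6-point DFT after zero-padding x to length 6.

Original 3-point DFT: [1, -0.5000+4.3301i, -0.5000-4.3301i]
Zero-padded 6-point DFT provides frequency interpolation.

DFT_6([x, 0, ...]) = [1, -2.5000-0.8660i, -0.5000+4.3301i, 5, -0.5000-4.3301i, -2.5000+0.8660i]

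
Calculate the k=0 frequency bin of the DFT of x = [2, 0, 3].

X[0] = Σ(n=0 to 2) x[n] · ω_3^0 = Σ x[n]
= (2) + (0) + (3)

X[0] = 5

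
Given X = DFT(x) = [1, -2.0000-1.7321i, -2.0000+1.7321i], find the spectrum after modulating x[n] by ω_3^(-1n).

Modulation property: DFT(ω_3^(-1n)·x[n]) = X[(k-1) mod 3], so circularly shift X by 1 positions.

X[k-1] = [-2.0000+1.7321i, 1, -2.0000-1.7321i]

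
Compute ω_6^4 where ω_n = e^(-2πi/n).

ω_6^4 = e^(-2πi·4/6)
= cos(-2π·4/6) + i·sin(-2π·4/6)
= cos(-8π/6) + i·sin(-8π/6)

ω_6^4 = cos(-8π/6) + i·sin(-8π/6) = -0.5000+0.8660i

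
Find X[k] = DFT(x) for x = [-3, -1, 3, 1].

X[k] = Σ(n=0 to 3) x[n] · ω_4^(nk)
where ω_4 = e^(-2πi/4)

Computing each X[k]:
X[0] = 0
X[1] = -6+2i
X[2] = 0
X[3] = -6-2i

X = [0, -6+2i, 0, -6-2i]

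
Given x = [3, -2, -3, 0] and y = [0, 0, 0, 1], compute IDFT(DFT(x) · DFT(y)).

(x ⊛ y)[n] = Σ(m=0 to 3) x[m] · y[(n-m) mod 4]

Computing each output sample:
(x ⊛ y)[0] = -2
(x ⊛ y)[1] = -3
(x ⊛ y)[2] = 0
(x ⊛ y)[3] = 3

x ⊛ y = [-2, -3, 0, 3]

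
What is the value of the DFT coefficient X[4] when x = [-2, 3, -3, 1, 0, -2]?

X[4] = Σ(n=0 to 5) x[n] · ω_6^(4n) where ω_6 = e^(-2πi/6)
= (-2)·ω_6^0 + (3)·ω_6^4 + (-3)·ω_6^8 + (1)·ω_6^12 + (0)·ω_6^16 + (-2)·ω_6^20

X[4] = 6.9282i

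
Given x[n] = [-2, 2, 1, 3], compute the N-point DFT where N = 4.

X[k] = Σ(n=0 to 3) x[n] · ω_4^(nk)
where ω_4 = e^(-2πi/4)

Computing each X[k]:
X[0] = 4
X[1] = -3+1i
X[2] = -6
X[3] = -3-1i

X = [4, -3+1i, -6, -3-1i]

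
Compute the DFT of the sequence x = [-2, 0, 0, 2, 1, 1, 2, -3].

X[k] = Σ(n=0 to 7) x[n] · ω_8^(nk)
where ω_8 = e^(-2πi/8)

Computing each X[k]:
X[0] = 1
X[1] = -7.2426-0.8284i
X[2] = -3-2i
X[3] = 1.2426-4.8284i
X[4] = 1
X[5] = 1.2426+4.8284i
X[6] = -3+2i
X[7] = -7.2426+0.8284i

X = [1, -7.2426-0.8284i, -3-2i, 1.2426-4.8284i, 1, 1.2426+4.8284i, -3+2i, -7.2426+0.8284i]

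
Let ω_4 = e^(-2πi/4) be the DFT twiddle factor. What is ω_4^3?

ω_4^3 = e^(-2πi·3/4)
= cos(-2π·3/4) + i·sin(-2π·3/4)
= cos(-6π/4) + i·sin(-6π/4)

ω_4^3 = cos(-6π/4) + i·sin(-6π/4) = 1i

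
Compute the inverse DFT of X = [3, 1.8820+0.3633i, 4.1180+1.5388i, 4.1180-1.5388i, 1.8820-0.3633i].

x[n] = (1/5) Σ(k=0 to 4) X[k] · e^(2πikn/5)

Computing each x[n]:
x[0] = 3
x[1] = -1
x[2] = 1
x[3] = 0
x[4] = 0

x = [3, -1, 1, 0, 0]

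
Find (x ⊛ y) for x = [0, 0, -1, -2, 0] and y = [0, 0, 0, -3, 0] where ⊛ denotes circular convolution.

(x ⊛ y)[n] = Σ(m=0 to 4) x[m] · y[(n-m) mod 5]

Computing each output sample:
(x ⊛ y)[0] = 3
(x ⊛ y)[1] = 6
(x ⊛ y)[2] = 0
(x ⊛ y)[3] = 0
(x ⊛ y)[4] = 0

x ⊛ y = [3, 6, 0, 0, 0]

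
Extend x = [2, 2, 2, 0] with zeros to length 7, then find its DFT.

Original 4-point DFT: [6, -2i, 2, 2i]
Zero-padded 7-point DFT provides frequency interpolation.

DFT_7([x, 0, ...]) = [6, 2.8019-3.5135i, -0.2470-1.0821i, 1.4450+0.6959i, 1.4450-0.6959i, -0.2470+1.0821i, 2.8019+3.5135i]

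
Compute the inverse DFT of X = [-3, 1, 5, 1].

x[n] = (1/4) Σ(k=0 to 3) X[k] · e^(2πikn/4)

Computing each x[n]:
x[0] = 1
x[1] = -2
x[2] = 0
x[3] = -2

x = [1, -2, 0, -2]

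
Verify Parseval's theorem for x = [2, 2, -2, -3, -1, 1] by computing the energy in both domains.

Time domain:
Σ|x[n]|² = |2|² + |2|² + |-2|² + |-3|² + |-1|² + |1|² = 23.0000

Frequency domain:
(1/6)Σ|X[k]|² = (1/6)(|-1|² + |8|² + |-1.0000-1.7321i|² + |-1|² + |-1.0000+1.7321i|² + |8|²) = (1/6)·138.0000 = 23.0000

Both sides agree, confirming Parseval's theorem.

Σ|x[n]|² = (1/N)Σ|X[k]|² = 23.0000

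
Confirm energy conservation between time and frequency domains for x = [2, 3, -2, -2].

Time domain:
Σ|x[n]|² = |2|² + |3|² + |-2|² + |-2|² = 21.0000

Frequency domain:
(1/4)Σ|X[k]|² = (1/4)(|1|² + |4-5i|² + |-1|² + |4+5i|²) = (1/4)·84.0000 = 21.0000

Both sides agree, confirming Parseval's theorem.

Σ|x[n]|² = (1/N)Σ|X[k]|² = 21.0000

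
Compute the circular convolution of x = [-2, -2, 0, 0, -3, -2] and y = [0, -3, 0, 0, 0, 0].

(x ⊛ y)[n] = Σ(m=0 to 5) x[m] · y[(n-m) mod 6]

Computing each output sample:
(x ⊛ y)[0] = 6
(x ⊛ y)[1] = 6
(x ⊛ y)[2] = 6
(x ⊛ y)[3] = 0
(x ⊛ y)[4] = 0
(x ⊛ y)[5] = 9

x ⊛ y = [6, 6, 6, 0, 0, 9]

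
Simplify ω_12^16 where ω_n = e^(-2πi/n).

Since ω_12^12 = 1, powers reduce modulo 12.
16 mod 12 = 4
So ω_12^16 = ω_12^4 = e^(-2πi·4/12)

ω_12^16 = ω_12^4 = -0.5000-0.8660i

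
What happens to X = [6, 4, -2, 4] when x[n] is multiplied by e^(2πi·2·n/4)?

Modulation property: DFT(ω_4^(-2n)·x[n]) = X[(k-2) mod 4], so circularly shift X by 2 positions.

X[k-2] = [-2, 4, 6, 4]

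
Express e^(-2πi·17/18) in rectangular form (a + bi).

ω_18^17 = e^(-2πi·17/18)
= cos(-2π·17/18) + i·sin(-2π·17/18)
= cos(-34π/18) + i·sin(-34π/18)

ω_18^17 = cos(-34π/18) + i·sin(-34π/18) = 0.9397+0.3420i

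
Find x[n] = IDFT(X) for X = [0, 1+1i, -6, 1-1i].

x[n] = (1/4) Σ(k=0 to 3) X[k] · e^(2πikn/4)

Computing each x[n]:
x[0] = -1
x[1] = 1
x[2] = -2
x[3] = 2

x = [-1, 1, -2, 2]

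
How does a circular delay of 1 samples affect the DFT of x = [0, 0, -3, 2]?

Time shift by 1: X_shifted[k] = ω_4^(1k) · X[k]
Shifted x = [2, 0, 0, -3]

DFT(x[n-1]) = [-1, 2-3i, 5, 2+3i]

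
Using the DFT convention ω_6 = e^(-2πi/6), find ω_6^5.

ω_6^5 = e^(-2πi·5/6)
= cos(-2π·5/6) + i·sin(-2π·5/6)
= cos(-10π/6) + i·sin(-10π/6)

ω_6^5 = cos(-10π/6) + i·sin(-10π/6) = 0.5000+0.8660i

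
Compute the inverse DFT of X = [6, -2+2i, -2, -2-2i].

x[n] = (1/4) Σ(k=0 to 3) X[k] · e^(2πikn/4)

Computing each x[n]:
x[0] = 0
x[1] = 1
x[2] = 2
x[3] = 3

x = [0, 1, 2, 3]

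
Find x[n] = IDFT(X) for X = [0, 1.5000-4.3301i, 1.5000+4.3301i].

x[n] = (1/3) Σ(k=0 to 2) X[k] · e^(2πikn/3)

Computing each x[n]:
x[0] = 1
x[1] = 2
x[2] = -3

x = [1, 2, -3]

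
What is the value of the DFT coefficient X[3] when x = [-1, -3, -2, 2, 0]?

X[3] = Σ(n=0 to 4) x[n] · ω_5^(3n) where ω_5 = e^(-2πi/5)
= (-1)·ω_5^0 + (-3)·ω_5^3 + (-2)·ω_5^6 + (2)·ω_5^9 + (0)·ω_5^12

X[3] = 1.4271+2.0409i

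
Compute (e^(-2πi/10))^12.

Since ω_10^10 = 1, powers reduce modulo 10.
12 mod 10 = 2
So ω_10^12 = ω_10^2 = e^(-2πi·2/10)

ω_10^12 = ω_10^2 = 0.3090-0.9511i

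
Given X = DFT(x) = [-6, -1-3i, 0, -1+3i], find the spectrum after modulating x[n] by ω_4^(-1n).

Modulation property: DFT(ω_4^(-1n)·x[n]) = X[(k-1) mod 4], so circularly shift X by 1 positions.

X[k-1] = [-1+3i, -6, -1-3i, 0]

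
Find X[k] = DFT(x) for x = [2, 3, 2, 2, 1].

X[k] = Σ(n=0 to 4) x[n] · ω_5^(nk)
where ω_5 = e^(-2πi/5)

Computing each X[k]:
X[0] = 10
X[1] = -1.9021i
X[2] = -1.1756i
X[3] = 1.1756i
X[4] = 1.9021i

X = [10, -1.9021i, -1.1756i, 1.1756i, 1.9021i]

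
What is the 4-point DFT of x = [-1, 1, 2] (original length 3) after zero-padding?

Original 3-point DFT: [2, -2.5000+0.8660i, -2.5000-0.8660i]
Zero-padded 4-point DFT provides frequency interpolation.

DFT_4([x, 0, ...]) = [2, -3-1i, 0, -3+1i]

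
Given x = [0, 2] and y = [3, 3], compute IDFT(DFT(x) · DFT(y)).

(x ⊛ y)[n] = Σ(m=0 to 1) x[m] · y[(n-m) mod 2]

Computing each output sample:
(x ⊛ y)[0] = 6
(x ⊛ y)[1] = 6

x ⊛ y = [6, 6]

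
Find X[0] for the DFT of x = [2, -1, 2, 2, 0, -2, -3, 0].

X[0] = Σ(n=0 to 7) x[n] · ω_8^0 = Σ x[n]
= (2) + (-1) + (2) + (2) + (0) + (-2) + (-3) + (0)

X[0] = 0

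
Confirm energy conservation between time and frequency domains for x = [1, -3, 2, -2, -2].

Time domain:
Σ|x[n]|² = |1|² + |-3|² + |2|² + |-2|² + |-2|² = 22.0000

Frequency domain:
(1/5)Σ|X[k]|² = (1/5)(|-4|² + |-0.5451-1.4001i|² + |5.0451+4.3920i|² + |5.0451-4.3920i|² + |-0.5451+1.4001i|²) = (1/5)·110.0000 = 22.0000

Both sides agree, confirming Parseval's theorem.

Σ|x[n]|² = (1/N)Σ|X[k]|² = 22.0000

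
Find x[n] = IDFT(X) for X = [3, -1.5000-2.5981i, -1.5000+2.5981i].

x[n] = (1/3) Σ(k=0 to 2) X[k] · e^(2πikn/3)

Computing each x[n]:
x[0] = 0
x[1] = 3
x[2] = 0

x = [0, 3, 0]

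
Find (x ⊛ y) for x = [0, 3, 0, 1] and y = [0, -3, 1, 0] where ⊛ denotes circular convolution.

(x ⊛ y)[n] = Σ(m=0 to 3) x[m] · y[(n-m) mod 4]

Computing each output sample:
(x ⊛ y)[0] = -3
(x ⊛ y)[1] = 1
(x ⊛ y)[2] = -9
(x ⊛ y)[3] = 3

x ⊛ y = [-3, 1, -9, 3]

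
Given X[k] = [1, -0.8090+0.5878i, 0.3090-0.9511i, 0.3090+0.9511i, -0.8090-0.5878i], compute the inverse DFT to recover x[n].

x[n] = (1/5) Σ(k=0 to 4) X[k] · e^(2πikn/5)

Computing each x[n]:
x[0] = 0
x[1] = 0
x[2] = 0
x[3] = 1
x[4] = 0

x = [0, 0, 0, 1, 0]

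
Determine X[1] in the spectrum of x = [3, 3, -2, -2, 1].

X[1] = Σ(n=0 to 4) x[n] · ω_5^(1n) where ω_5 = e^(-2πi/5)
= (3)·ω_5^0 + (3)·ω_5^1 + (-2)·ω_5^2 + (-2)·ω_5^3 + (1)·ω_5^4

X[1] = 7.4721-1.9021i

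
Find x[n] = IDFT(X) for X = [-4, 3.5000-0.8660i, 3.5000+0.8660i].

x[n] = (1/3) Σ(k=0 to 2) X[k] · e^(2πikn/3)

Computing each x[n]:
x[0] = 1
x[1] = -2
x[2] = -3

x = [1, -2, -3]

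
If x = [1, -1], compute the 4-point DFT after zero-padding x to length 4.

Original 2-point DFT: [0, 2]
Zero-padded 4-point DFT provides frequency interpolation.

DFT_4([x, 0, ...]) = [0, 1+1i, 2, 1-1i]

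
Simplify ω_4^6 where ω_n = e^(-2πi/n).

Since ω_4^4 = 1, powers reduce modulo 4.
6 mod 4 = 2
So ω_4^6 = ω_4^2 = e^(-2πi·2/4)

ω_4^6 = ω_4^2 = -1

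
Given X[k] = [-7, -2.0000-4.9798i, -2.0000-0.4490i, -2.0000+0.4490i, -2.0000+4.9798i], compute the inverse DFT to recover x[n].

x[n] = (1/5) Σ(k=0 to 4) X[k] · e^(2πikn/5)

Computing each x[n]:
x[0] = -3
x[1] = 1
x[2] = 0
x[3] = -2
x[4] = -3

x = [-3, 1, 0, -2, -3]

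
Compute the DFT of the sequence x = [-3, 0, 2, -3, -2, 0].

X[k] = Σ(n=0 to 5) x[n] · ω_6^(nk)
where ω_6 = e^(-2πi/6)

Computing each X[k]:
X[0] = -6
X[1] = -3.4641i
X[2] = -6.0000+3.4641i
X[3] = 0
X[4] = -6.0000-3.4641i
X[5] = 3.4641i

X = [-6, -3.4641i, -6.0000+3.4641i, 0, -6.0000-3.4641i, 3.4641i]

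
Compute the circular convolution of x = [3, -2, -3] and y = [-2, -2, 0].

(x ⊛ y)[n] = Σ(m=0 to 2) x[m] · y[(n-m) mod 3]

Computing each output sample:
(x ⊛ y)[0] = 0
(x ⊛ y)[1] = -2
(x ⊛ y)[2] = 10

x ⊛ y = [0, -2, 10]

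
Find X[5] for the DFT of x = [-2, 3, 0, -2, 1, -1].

X[5] = Σ(n=0 to 5) x[n] · ω_6^(5n) where ω_6 = e^(-2πi/6)
= (-2)·ω_6^0 + (3)·ω_6^5 + (0)·ω_6^10 + (-2)·ω_6^15 + (1)·ω_6^20 + (-1)·ω_6^25

X[5] = 0.5000+2.5981i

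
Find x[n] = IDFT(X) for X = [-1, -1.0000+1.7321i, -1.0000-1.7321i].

x[n] = (1/3) Σ(k=0 to 2) X[k] · e^(2πikn/3)

Computing each x[n]:
x[0] = -1
x[1] = -1
x[2] = 1

x = [-1, -1, 1]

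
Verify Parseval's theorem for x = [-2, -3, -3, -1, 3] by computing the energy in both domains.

Time domain:
Σ|x[n]|² = |-2|² + |-3|² + |-3|² + |-1|² + |3|² = 32.0000

Frequency domain:
(1/5)Σ|X[k]|² = (1/5)(|-6|² + |1.2361+6.8819i|² + |-3.2361+1.6246i|² + |-3.2361-1.6246i|² + |1.2361-6.8819i|²) = (1/5)·160.0000 = 32.0000

Both sides agree, confirming Parseval's theorem.

Σ|x[n]|² = (1/N)Σ|X[k]|² = 32.0000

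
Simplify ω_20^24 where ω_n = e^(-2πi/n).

Since ω_20^20 = 1, powers reduce modulo 20.
24 mod 20 = 4
So ω_20^24 = ω_20^4 = e^(-2πi·4/20)

ω_20^24 = ω_20^4 = 0.3090-0.9511i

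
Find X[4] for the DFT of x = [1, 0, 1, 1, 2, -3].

X[4] = Σ(n=0 to 5) x[n] · ω_6^(4n) where ω_6 = e^(-2πi/6)
= (1)·ω_6^0 + (0)·ω_6^4 + (1)·ω_6^8 + (1)·ω_6^12 + (2)·ω_6^16 + (-3)·ω_6^20

X[4] = 2.0000+3.4641i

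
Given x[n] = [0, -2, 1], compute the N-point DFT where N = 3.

X[k] = Σ(n=0 to 2) x[n] · ω_3^(nk)
where ω_3 = e^(-2πi/3)

Computing each X[k]:
X[0] = -1
X[1] = 0.5000+2.5981i
X[2] = 0.5000-2.5981i

X = [-1, 0.5000+2.5981i, 0.5000-2.5981i]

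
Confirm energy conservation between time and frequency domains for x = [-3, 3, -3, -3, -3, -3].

Time domain:
Σ|x[n]|² = |-3|² + |3|² + |-3|² + |-3|² + |-3|² + |-3|² = 54.0000

Frequency domain:
(1/6)Σ|X[k]|² = (1/6)(|-12|² + |3.0000-5.1962i|² + |-3.0000-5.1962i|² + |-6|² + |-3.0000+5.1962i|² + |3.0000+5.1962i|²) = (1/6)·324.0000 = 54.0000

Both sides agree, confirming Parseval's theorem.

Σ|x[n]|² = (1/N)Σ|X[k]|² = 54.0000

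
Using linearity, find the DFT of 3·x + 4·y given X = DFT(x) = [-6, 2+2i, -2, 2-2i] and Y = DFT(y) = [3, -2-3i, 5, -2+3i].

By linearity: DFT(3x + 4y) = 3·DFT(x) + 4·DFT(y)
= 3·[-6, 2+2i, -2, 2-2i] + 4·[3, -2-3i, 5, -2+3i]

Computing element-wise:
Z[0] = 3·(-6) + 4·(3) = -6
Z[1] = 3·(2+2i) + 4·(-2-3i) = -2-6i
Z[2] = 3·(-2) + 4·(5) = 14
Z[3] = 3·(2-2i) + 4·(-2+3i) = -2+6i

DFT(3x + 4y) = 3·X + 4·Y = [-6, -2-6i, 14, -2+6i]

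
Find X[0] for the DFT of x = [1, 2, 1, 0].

X[0] = Σ(n=0 to 3) x[n] · ω_4^0 = Σ x[n]
= (1) + (2) + (1) + (0)

X[0] = 4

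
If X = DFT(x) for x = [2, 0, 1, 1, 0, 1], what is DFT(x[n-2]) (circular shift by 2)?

Time shift by 2: X_shifted[k] = ω_6^(2k) · X[k]
Shifted x = [0, 1, 2, 0, 1, 1]

DFT(x[n-2]) = [5, -0.5000-0.8660i, -2.5000+0.8660i, 1, -2.5000-0.8660i, -0.5000+0.8660i]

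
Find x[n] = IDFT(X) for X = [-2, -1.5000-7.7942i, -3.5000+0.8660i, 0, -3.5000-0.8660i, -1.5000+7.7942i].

x[n] = (1/6) Σ(k=0 to 5) X[k] · e^(2πikn/6)

Computing each x[n]:
x[0] = -2
x[1] = 2
x[2] = 3
x[3] = -1
x[4] = -2
x[5] = -2

x = [-2, 2, 3, -1, -2, -2]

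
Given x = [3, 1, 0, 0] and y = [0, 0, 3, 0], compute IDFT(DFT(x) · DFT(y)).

(x ⊛ y)[n] = Σ(m=0 to 3) x[m] · y[(n-m) mod 4]

Computing each output sample:
(x ⊛ y)[0] = 0
(x ⊛ y)[1] = 0
(x ⊛ y)[2] = 9
(x ⊛ y)[3] = 3

x ⊛ y = [0, 0, 9, 3]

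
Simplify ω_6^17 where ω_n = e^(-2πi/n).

Since ω_6^6 = 1, powers reduce modulo 6.
17 mod 6 = 5
So ω_6^17 = ω_6^5 = e^(-2πi·5/6)

ω_6^17 = ω_6^5 = 0.5000+0.8660i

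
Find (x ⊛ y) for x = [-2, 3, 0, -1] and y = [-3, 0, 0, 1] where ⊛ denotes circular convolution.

(x ⊛ y)[n] = Σ(m=0 to 3) x[m] · y[(n-m) mod 4]

Computing each output sample:
(x ⊛ y)[0] = 9
(x ⊛ y)[1] = -9
(x ⊛ y)[2] = -1
(x ⊛ y)[3] = 1

x ⊛ y = [9, -9, -1, 1]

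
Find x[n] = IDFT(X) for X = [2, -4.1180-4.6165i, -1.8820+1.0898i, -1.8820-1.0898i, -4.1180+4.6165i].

x[n] = (1/5) Σ(k=0 to 4) X[k] · e^(2πikn/5)

Computing each x[n]:
x[0] = -2
x[1] = 2
x[2] = 3
x[3] = 0
x[4] = -1

x = [-2, 2, 3, 0, -1]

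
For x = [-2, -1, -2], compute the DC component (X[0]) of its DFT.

X[0] = Σ(n=0 to 2) x[n] · ω_3^0 = Σ x[n]
= (-2) + (-1) + (-2)

X[0] = -5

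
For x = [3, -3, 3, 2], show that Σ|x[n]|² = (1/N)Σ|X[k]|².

Time domain:
Σ|x[n]|² = |3|² + |-3|² + |3|² + |2|² = 31.0000

Frequency domain:
(1/4)Σ|X[k]|² = (1/4)(|5|² + |5i|² + |7|² + |-5i|²) = (1/4)·124.0000 = 31.0000

Both sides agree, confirming Parseval's theorem.

Σ|x[n]|² = (1/N)Σ|X[k]|² = 31.0000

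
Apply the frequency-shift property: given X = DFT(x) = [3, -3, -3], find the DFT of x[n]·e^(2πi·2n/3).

Modulation property: DFT(ω_3^(-2n)·x[n]) = X[(k-2) mod 3], so circularly shift X by 2 positions.

X[k-2] = [-3, -3, 3]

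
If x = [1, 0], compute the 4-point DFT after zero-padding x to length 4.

Original 2-point DFT: [1, 1]
Zero-padded 4-point DFT provides frequency interpolation.

DFT_4([x, 0, ...]) = [1, 1, 1, 1]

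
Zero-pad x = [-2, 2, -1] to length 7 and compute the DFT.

Original 3-point DFT: [-1, -2.5000-2.5981i, -2.5000+2.5981i]
Zero-padded 7-point DFT provides frequency interpolation.

DFT_7([x, 0, ...]) = [-1, -0.5305-0.5887i, -1.5441-2.3837i, -4.4254-1.6496i, -4.4254+1.6496i, -1.5441+2.3837i, -0.5305+0.5887i]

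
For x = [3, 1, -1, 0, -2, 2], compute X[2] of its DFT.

X[2] = Σ(n=0 to 5) x[n] · ω_6^(2n) where ω_6 = e^(-2πi/6)
= (3)·ω_6^0 + (1)·ω_6^2 + (-1)·ω_6^4 + (0)·ω_6^6 + (-2)·ω_6^8 + (2)·ω_6^10

X[2] = 3.0000+1.7321i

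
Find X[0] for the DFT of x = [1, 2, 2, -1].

X[0] = Σ(n=0 to 3) x[n] · ω_4^0 = Σ x[n]
= (1) + (2) + (2) + (-1)

X[0] = 4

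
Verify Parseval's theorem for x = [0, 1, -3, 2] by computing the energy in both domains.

Time domain:
Σ|x[n]|² = |0|² + |1|² + |-3|² + |2|² = 14.0000

Frequency domain:
(1/4)Σ|X[k]|² = (1/4)(|0|² + |3+1i|² + |-6|² + |3-1i|²) = (1/4)·56.0000 = 14.0000

Both sides agree, confirming Parseval's theorem.

Σ|x[n]|² = (1/N)Σ|X[k]|² = 14.0000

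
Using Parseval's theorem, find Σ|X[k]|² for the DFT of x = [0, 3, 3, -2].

Parseval: Σ|x[n]|² = (1/N)Σ|X[k]|², so Σ|X[k]|² = N·Σ|x[n]|² = 4·22.0000

Σ|X[k]|² = N·Σ|x[n]|² = 4·22.0000 = 88.0000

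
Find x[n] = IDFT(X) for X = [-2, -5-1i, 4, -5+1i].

x[n] = (1/4) Σ(k=0 to 3) X[k] · e^(2πikn/4)

Computing each x[n]:
x[0] = -2
x[1] = -1
x[2] = 3
x[3] = -2

x = [-2, -1, 3, -2]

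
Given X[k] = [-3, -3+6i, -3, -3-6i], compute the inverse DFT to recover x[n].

x[n] = (1/4) Σ(k=0 to 3) X[k] · e^(2πikn/4)

Computing each x[n]:
x[0] = -3
x[1] = -3
x[2] = 0
x[3] = 3

x = [-3, -3, 0, 3]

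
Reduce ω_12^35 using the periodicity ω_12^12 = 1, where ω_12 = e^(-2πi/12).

Since ω_12^12 = 1, powers reduce modulo 12.
35 mod 12 = 11
So ω_12^35 = ω_12^11 = e^(-2πi·11/12)

ω_12^35 = ω_12^11 = 0.8660+0.5000i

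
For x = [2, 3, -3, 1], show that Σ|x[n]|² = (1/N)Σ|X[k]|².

Time domain:
Σ|x[n]|² = |2|² + |3|² + |-3|² + |1|² = 23.0000

Frequency domain:
(1/4)Σ|X[k]|² = (1/4)(|3|² + |5-2i|² + |-5|² + |5+2i|²) = (1/4)·92.0000 = 23.0000

Both sides agree, confirming Parseval's theorem.

Σ|x[n]|² = (1/N)Σ|X[k]|² = 23.0000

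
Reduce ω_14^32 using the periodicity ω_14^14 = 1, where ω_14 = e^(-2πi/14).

Since ω_14^14 = 1, powers reduce modulo 14.
32 mod 14 = 4
So ω_14^32 = ω_14^4 = e^(-2πi·4/14)

ω_14^32 = ω_14^4 = -0.2225-0.9749i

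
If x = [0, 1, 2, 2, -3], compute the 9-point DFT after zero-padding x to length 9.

Original 5-point DFT: [2, -3.8541-3.8042i, 2.8541-2.3511i, 2.8541+2.3511i, -3.8541+3.8042i]
Zero-padded 9-point DFT provides frequency interpolation.

DFT_9([x, 0, ...]) = [2, 2.9324-3.3184i, -5.0039-1.8652i, 2.0000+3.4641i, -0.9285-3.7429i, -0.9285+3.7429i, 2.0000-3.4641i, -5.0039+1.8652i, 2.9324+3.3184i]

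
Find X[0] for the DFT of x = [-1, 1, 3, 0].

X[0] = Σ(n=0 to 3) x[n] · ω_4^0 = Σ x[n]
= (-1) + (1) + (3) + (0)

X[0] = 3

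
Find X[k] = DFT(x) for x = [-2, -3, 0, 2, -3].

X[k] = Σ(n=0 to 4) x[n] · ω_5^(nk)
where ω_5 = e^(-2πi/5)

Computing each X[k]:
X[0] = -6
X[1] = -5.4721+1.1756i
X[2] = 3.4721-1.9021i
X[3] = 3.4721+1.9021i
X[4] = -5.4721-1.1756i

X = [-6, -5.4721+1.1756i, 3.4721-1.9021i, 3.4721+1.9021i, -5.4721-1.1756i]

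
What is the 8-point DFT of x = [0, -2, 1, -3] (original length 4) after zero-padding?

Original 4-point DFT: [-4, -1-1i, 6, -1+1i]
Zero-padded 8-point DFT provides frequency interpolation.

DFT_8([x, 0, ...]) = [-4, 0.7071+2.5355i, -1-1i, -0.7071+4.5355i, 6, -0.7071-4.5355i, -1+1i, 0.7071-2.5355i]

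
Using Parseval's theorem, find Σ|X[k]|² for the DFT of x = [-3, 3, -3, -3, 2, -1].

Parseval: Σ|x[n]|² = (1/N)Σ|X[k]|², so Σ|X[k]|² = N·Σ|x[n]|² = 6·41.0000

Σ|X[k]|² = N·Σ|x[n]|² = 6·41.0000 = 246.0000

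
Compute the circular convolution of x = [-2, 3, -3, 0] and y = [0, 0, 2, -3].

(x ⊛ y)[n] = Σ(m=0 to 3) x[m] · y[(n-m) mod 4]

Computing each output sample:
(x ⊛ y)[0] = -15
(x ⊛ y)[1] = 9
(x ⊛ y)[2] = -4
(x ⊛ y)[3] = 12

x ⊛ y = [-15, 9, -4, 12]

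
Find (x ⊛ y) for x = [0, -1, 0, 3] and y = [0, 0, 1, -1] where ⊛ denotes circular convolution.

(x ⊛ y)[n] = Σ(m=0 to 3) x[m] · y[(n-m) mod 4]

Computing each output sample:
(x ⊛ y)[0] = 1
(x ⊛ y)[1] = 3
(x ⊛ y)[2] = -3
(x ⊛ y)[3] = -1

x ⊛ y = [1, 3, -3, -1]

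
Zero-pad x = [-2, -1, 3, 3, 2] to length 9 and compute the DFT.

Original 5-point DFT: [5, -6.5451+2.8532i, -0.9549+1.7634i, -0.9549-1.7634i, -6.5451-2.8532i]
Zero-padded 9-point DFT provides frequency interpolation.

DFT_9([x, 0, ...]) = [5, -5.6245-5.5938i, -4.9606+3.8424i, -1.0000+1.7321i, 0.0851+1.6419i, 0.0851-1.6419i, -1.0000-1.7321i, -4.9606-3.8424i, -5.6245+5.5938i]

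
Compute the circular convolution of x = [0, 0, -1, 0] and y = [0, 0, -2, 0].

(x ⊛ y)[n] = Σ(m=0 to 3) x[m] · y[(n-m) mod 4]

Computing each output sample:
(x ⊛ y)[0] = 2
(x ⊛ y)[1] = 0
(x ⊛ y)[2] = 0
(x ⊛ y)[3] = 0

x ⊛ y = [2, 0, 0, 0]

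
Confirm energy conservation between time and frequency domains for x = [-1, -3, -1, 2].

Time domain:
Σ|x[n]|² = |-1|² + |-3|² + |-1|² + |2|² = 15.0000

Frequency domain:
(1/4)Σ|X[k]|² = (1/4)(|-3|² + |5i|² + |-1|² + |-5i|²) = (1/4)·60.0000 = 15.0000

Both sides agree, confirming Parseval's theorem.

Σ|x[n]|² = (1/N)Σ|X[k]|² = 15.0000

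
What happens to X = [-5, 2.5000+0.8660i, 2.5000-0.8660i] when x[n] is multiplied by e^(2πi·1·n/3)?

Modulation property: DFT(ω_3^(-1n)·x[n]) = X[(k-1) mod 3], so circularly shift X by 1 positions.

X[k-1] = [2.5000-0.8660i, -5, 2.5000+0.8660i]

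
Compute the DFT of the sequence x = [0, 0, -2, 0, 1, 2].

X[k] = Σ(n=0 to 5) x[n] · ω_6^(nk)
where ω_6 = e^(-2πi/6)

Computing each X[k]:
X[0] = 1
X[1] = 1.5000+4.3301i
X[2] = -0.5000-0.8660i
X[3] = -3
X[4] = -0.5000+0.8660i
X[5] = 1.5000-4.3301i

X = [1, 1.5000+4.3301i, -0.5000-0.8660i, -3, -0.5000+0.8660i, 1.5000-4.3301i]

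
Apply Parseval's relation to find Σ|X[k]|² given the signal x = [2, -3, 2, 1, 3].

Parseval: Σ|x[n]|² = (1/N)Σ|X[k]|², so Σ|X[k]|² = N·Σ|x[n]|² = 5·27.0000

Σ|X[k]|² = N·Σ|x[n]|² = 5·27.0000 = 135.0000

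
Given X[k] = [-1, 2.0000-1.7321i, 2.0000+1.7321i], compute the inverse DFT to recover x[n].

x[n] = (1/3) Σ(k=0 to 2) X[k] · e^(2πikn/3)

Computing each x[n]:
x[0] = 1
x[1] = 0
x[2] = -2

x = [1, 0, -2]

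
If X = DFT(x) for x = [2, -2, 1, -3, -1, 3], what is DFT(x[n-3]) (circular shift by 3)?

Time shift by 3: X_shifted[k] = ω_6^(3k) · X[k]
Shifted x = [-3, -1, 3, 2, -2, 1]

DFT(x[n-3]) = [0, -5.5000-2.5981i, -1.5000+6.0622i, -4, -1.5000-6.0622i, -5.5000+2.5981i]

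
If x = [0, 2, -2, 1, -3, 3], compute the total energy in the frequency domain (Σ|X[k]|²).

Parseval: Σ|x[n]|² = (1/N)Σ|X[k]|², so Σ|X[k]|² = N·Σ|x[n]|² = 6·27.0000

Σ|X[k]|² = N·Σ|x[n]|² = 6·27.0000 = 162.0000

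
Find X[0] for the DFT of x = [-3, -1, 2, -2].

X[0] = Σ(n=0 to 3) x[n] · ω_4^0 = Σ x[n]
= (-3) + (-1) + (2) + (-2)

X[0] = -4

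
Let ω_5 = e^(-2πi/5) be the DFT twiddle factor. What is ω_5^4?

ω_5^4 = e^(-2πi·4/5)
= cos(-2π·4/5) + i·sin(-2π·4/5)
= cos(-8π/5) + i·sin(-8π/5)

ω_5^4 = cos(-8π/5) + i·sin(-8π/5) = 0.3090+0.9511i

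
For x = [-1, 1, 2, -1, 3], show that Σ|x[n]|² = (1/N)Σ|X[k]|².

Time domain:
Σ|x[n]|² = |-1|² + |1|² + |2|² + |-1|² + |3|² = 16.0000

Frequency domain:
(1/5)Σ|X[k]|² = (1/5)(|4|² + |-0.5729+0.1388i|² + |-3.9271+4.0287i|² + |-3.9271-4.0287i|² + |-0.5729-0.1388i|²) = (1/5)·80.0000 = 16.0000

Both sides agree, confirming Parseval's theorem.

Σ|x[n]|² = (1/N)Σ|X[k]|² = 16.0000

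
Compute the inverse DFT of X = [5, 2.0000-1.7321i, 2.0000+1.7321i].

x[n] = (1/3) Σ(k=0 to 2) X[k] · e^(2πikn/3)

Computing each x[n]:
x[0] = 3
x[1] = 2
x[2] = 0

x = [3, 2, 0]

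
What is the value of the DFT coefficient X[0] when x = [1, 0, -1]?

X[0] = Σ(n=0 to 2) x[n] · ω_3^0 = Σ x[n]
= (1) + (0) + (-1)

X[0] = 0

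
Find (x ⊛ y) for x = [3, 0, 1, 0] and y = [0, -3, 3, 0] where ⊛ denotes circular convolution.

(x ⊛ y)[n] = Σ(m=0 to 3) x[m] · y[(n-m) mod 4]

Computing each output sample:
(x ⊛ y)[0] = 3
(x ⊛ y)[1] = -9
(x ⊛ y)[2] = 9
(x ⊛ y)[3] = -3

x ⊛ y = [3, -9, 9, -3]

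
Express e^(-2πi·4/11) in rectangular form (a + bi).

ω_11^4 = e^(-2πi·4/11)
= cos(-2π·4/11) + i·sin(-2π·4/11)
= cos(-8π/11) + i·sin(-8π/11)

ω_11^4 = cos(-8π/11) + i·sin(-8π/11) = -0.6549-0.7557i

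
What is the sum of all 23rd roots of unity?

Sum of all nth roots of unity equals 0 for n > 1 (geometric series with r ≠ 1).

0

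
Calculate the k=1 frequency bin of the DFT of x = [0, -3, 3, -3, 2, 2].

X[1] = Σ(n=0 to 5) x[n] · ω_6^(1n) where ω_6 = e^(-2πi/6)
= (0)·ω_6^0 + (-3)·ω_6^1 + (3)·ω_6^2 + (-3)·ω_6^3 + (2)·ω_6^4 + (2)·ω_6^5

X[1] = 3.4641i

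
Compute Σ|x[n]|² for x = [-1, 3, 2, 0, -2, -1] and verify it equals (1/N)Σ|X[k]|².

Time domain:
Σ|x[n]|² = |-1|² + |3|² + |2|² + |0|² + |-2|² + |-1|² = 19.0000

Frequency domain:
(1/6)Σ|X[k]|² = (1/6)(|1|² + |-6.9282i|² + |-2|² + |-3|² + |-2|² + |6.9282i|²) = (1/6)·114.0000 = 19.0000

Both sides agree, confirming Parseval's theorem.

Σ|x[n]|² = (1/N)Σ|X[k]|² = 19.0000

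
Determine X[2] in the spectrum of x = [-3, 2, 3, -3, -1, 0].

X[2] = Σ(n=0 to 5) x[n] · ω_6^(2n) where ω_6 = e^(-2πi/6)
= (-3)·ω_6^0 + (2)·ω_6^2 + (3)·ω_6^4 + (-3)·ω_6^6 + (-1)·ω_6^8 + (0)·ω_6^10

X[2] = -8.0000+1.7321i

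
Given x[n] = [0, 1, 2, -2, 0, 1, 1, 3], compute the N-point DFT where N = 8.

X[k] = Σ(n=0 to 7) x[n] · ω_8^(nk)
where ω_8 = e^(-2πi/8)

Computing each X[k]:
X[0] = 6
X[1] = 3.5355+2.5355i
X[2] = -3-1i
X[3] = -3.5355+4.5355i
X[4] = 0
X[5] = -3.5355-4.5355i
X[6] = -3+1i
X[7] = 3.5355-2.5355i

X = [6, 3.5355+2.5355i, -3-1i, -3.5355+4.5355i, 0, -3.5355-4.5355i, -3+1i, 3.5355-2.5355i]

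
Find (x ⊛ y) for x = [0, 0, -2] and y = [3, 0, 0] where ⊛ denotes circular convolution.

(x ⊛ y)[n] = Σ(m=0 to 2) x[m] · y[(n-m) mod 3]

Computing each output sample:
(x ⊛ y)[0] = 0
(x ⊛ y)[1] = 0
(x ⊛ y)[2] = -6

x ⊛ y = [0, 0, -6]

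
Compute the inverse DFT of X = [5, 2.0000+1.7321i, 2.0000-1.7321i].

x[n] = (1/3) Σ(k=0 to 2) X[k] · e^(2πikn/3)

Computing each x[n]:
x[0] = 3
x[1] = 0
x[2] = 2

x = [3, 0, 2]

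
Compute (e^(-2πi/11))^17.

Since ω_11^11 = 1, powers reduce modulo 11.
17 mod 11 = 6
So ω_11^17 = ω_11^6 = e^(-2πi·6/11)

ω_11^17 = ω_11^6 = -0.9595+0.2817i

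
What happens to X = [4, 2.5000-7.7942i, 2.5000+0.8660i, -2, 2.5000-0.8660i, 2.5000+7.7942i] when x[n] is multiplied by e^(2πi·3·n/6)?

Modulation property: DFT(ω_6^(-3n)·x[n]) = X[(k-3) mod 6], so circularly shift X by 3 positions.

X[k-3] = [-2, 2.5000-0.8660i, 2.5000+7.7942i, 4, 2.5000-7.7942i, 2.5000+0.8660i]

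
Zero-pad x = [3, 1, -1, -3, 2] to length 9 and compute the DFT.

Original 5-point DFT: [2, 7.1631-0.2245i, -0.6631+2.4899i, -0.6631-2.4899i, 7.1631+0.2245i]
Zero-padded 9-point DFT provides frequency interpolation.

DFT_9([x, 0, ...]) = [2, 3.2130+2.2561i, 7.1454-1.9553i, -1.0000-3.4641i, 3.1416+3.5829i, 3.1416-3.5829i, -1.0000+3.4641i, 7.1454+1.9553i, 3.2130-2.2561i]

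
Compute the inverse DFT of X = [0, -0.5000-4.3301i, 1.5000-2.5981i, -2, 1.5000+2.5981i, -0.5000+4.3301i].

x[n] = (1/6) Σ(k=0 to 5) X[k] · e^(2πikn/6)

Computing each x[n]:
x[0] = 0
x[1] = 2
x[2] = 0
x[3] = 1
x[4] = -1
x[5] = -2

x = [0, 2, 0, 1, -1, -2]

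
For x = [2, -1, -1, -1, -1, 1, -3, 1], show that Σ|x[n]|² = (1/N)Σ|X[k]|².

Time domain:
Σ|x[n]|² = |2|² + |-1|² + |-1|² + |-1|² + |-1|² + |1|² + |-3|² + |1|² = 19.0000

Frequency domain:
(1/8)Σ|X[k]|² = (1/8)(|-3|² + |3.0000+0.8284i|² + |5|² + |3.0000+4.8284i|² + |-3|² + |3.0000-4.8284i|² + |5|² + |3.0000-0.8284i|²) = (1/8)·152.0000 = 19.0000

Both sides agree, confirming Parseval's theorem.

Σ|x[n]|² = (1/N)Σ|X[k]|² = 19.0000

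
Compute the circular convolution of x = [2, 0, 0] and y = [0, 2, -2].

(x ⊛ y)[n] = Σ(m=0 to 2) x[m] · y[(n-m) mod 3]

Computing each output sample:
(x ⊛ y)[0] = 0
(x ⊛ y)[1] = 4
(x ⊛ y)[2] = -4

x ⊛ y = [0, 4, -4]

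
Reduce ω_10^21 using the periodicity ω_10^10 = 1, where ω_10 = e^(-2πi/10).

Since ω_10^10 = 1, powers reduce modulo 10.
21 mod 10 = 1
So ω_10^21 = ω_10^1 = e^(-2πi·1/10)

ω_10^21 = ω_10^1 = 0.8090-0.5878i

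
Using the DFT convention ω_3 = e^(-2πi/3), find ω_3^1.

ω_3^1 = e^(-2πi·1/3)
= cos(-2π·1/3) + i·sin(-2π·1/3)
= cos(-2π/3) + i·sin(-2π/3)

ω_3^1 = cos(-2π/3) + i·sin(-2π/3) = -0.5000-0.8660i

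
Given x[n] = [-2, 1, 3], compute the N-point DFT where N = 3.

X[k] = Σ(n=0 to 2) x[n] · ω_3^(nk)
where ω_3 = e^(-2πi/3)

Computing each X[k]:
X[0] = 2
X[1] = -4.0000+1.7321i
X[2] = -4.0000-1.7321i

X = [2, -4.0000+1.7321i, -4.0000-1.7321i]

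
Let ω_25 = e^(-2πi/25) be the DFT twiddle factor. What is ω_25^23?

ω_25^23 = e^(-2πi·23/25)
= cos(-2π·23/25) + i·sin(-2π·23/25)
= cos(-46π/25) + i·sin(-46π/25)

ω_25^23 = cos(-46π/25) + i·sin(-46π/25) = 0.8763+0.4818i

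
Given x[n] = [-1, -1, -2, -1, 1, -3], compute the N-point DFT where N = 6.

X[k] = Σ(n=0 to 5) x[n] · ω_6^(nk)
where ω_6 = e^(-2πi/6)

Computing each X[k]:
X[0] = -7
X[1] = -1.5000+0.8660i
X[2] = 0.5000-4.3301i
X[3] = 3
X[4] = 0.5000+4.3301i
X[5] = -1.5000-0.8660i

X = [-7, -1.5000+0.8660i, 0.5000-4.3301i, 3, 0.5000+4.3301i, -1.5000-0.8660i]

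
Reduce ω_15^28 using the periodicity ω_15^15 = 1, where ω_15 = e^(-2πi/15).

Since ω_15^15 = 1, powers reduce modulo 15.
28 mod 15 = 13
So ω_15^28 = ω_15^13 = e^(-2πi·13/15)

ω_15^28 = ω_15^13 = 0.6691+0.7431i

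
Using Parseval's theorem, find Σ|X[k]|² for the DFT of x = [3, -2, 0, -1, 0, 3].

Parseval: Σ|x[n]|² = (1/N)Σ|X[k]|², so Σ|X[k]|² = N·Σ|x[n]|² = 6·23.0000

Σ|X[k]|² = N·Σ|x[n]|² = 6·23.0000 = 138.0000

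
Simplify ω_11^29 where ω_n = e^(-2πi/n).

Since ω_11^11 = 1, powers reduce modulo 11.
29 mod 11 = 7
So ω_11^29 = ω_11^7 = e^(-2πi·7/11)

ω_11^29 = ω_11^7 = -0.6549+0.7557i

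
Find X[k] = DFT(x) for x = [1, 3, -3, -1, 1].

X[k] = Σ(n=0 to 4) x[n] · ω_5^(nk)
where ω_5 = e^(-2πi/5)

Computing each X[k]:
X[0] = 1
X[1] = 5.4721-0.7265i
X[2] = -3.4721-3.0777i
X[3] = -3.4721+3.0777i
X[4] = 5.4721+0.7265i

X = [1, 5.4721-0.7265i, -3.4721-3.0777i, -3.4721+3.0777i, 5.4721+0.7265i]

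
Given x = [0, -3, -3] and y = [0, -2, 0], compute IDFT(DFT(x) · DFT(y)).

(x ⊛ y)[n] = Σ(m=0 to 2) x[m] · y[(n-m) mod 3]

Computing each output sample:
(x ⊛ y)[0] = 6
(x ⊛ y)[1] = 0
(x ⊛ y)[2] = 6

x ⊛ y = [6, 0, 6]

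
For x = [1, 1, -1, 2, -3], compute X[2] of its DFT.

X[2] = Σ(n=0 to 4) x[n] · ω_5^(2n) where ω_5 = e^(-2πi/5)
= (1)·ω_5^0 + (1)·ω_5^2 + (-1)·ω_5^4 + (2)·ω_5^6 + (-3)·ω_5^8

X[2] = 2.9271-5.2043i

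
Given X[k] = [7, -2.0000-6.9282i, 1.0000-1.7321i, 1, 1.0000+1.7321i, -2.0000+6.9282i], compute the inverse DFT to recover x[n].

x[n] = (1/6) Σ(k=0 to 5) X[k] · e^(2πikn/6)

Computing each x[n]:
x[0] = 1
x[1] = 3
x[2] = 3
x[3] = 2
x[4] = 0
x[5] = -2

x = [1, 3, 3, 2, 0, -2]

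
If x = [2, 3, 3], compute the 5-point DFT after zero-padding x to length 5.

Original 3-point DFT: [8, -1, -1]
Zero-padded 5-point DFT provides frequency interpolation.

DFT_5([x, 0, ...]) = [8, 0.5000-4.6165i, 0.5000+1.0898i, 0.5000-1.0898i, 0.5000+4.6165i]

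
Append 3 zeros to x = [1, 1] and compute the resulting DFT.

Original 2-point DFT: [2, 0]
Zero-padded 5-point DFT provides frequency interpolation.

DFT_5([x, 0, ...]) = [2, 1.3090-0.9511i, 0.1910-0.5878i, 0.1910+0.5878i, 1.3090+0.9511i]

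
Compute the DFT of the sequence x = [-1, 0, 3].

X[k] = Σ(n=0 to 2) x[n] · ω_3^(nk)
where ω_3 = e^(-2πi/3)

Computing each X[k]:
X[0] = 2
X[1] = -2.5000+2.5981i
X[2] = -2.5000-2.5981i

X = [2, -2.5000+2.5981i, -2.5000-2.5981i]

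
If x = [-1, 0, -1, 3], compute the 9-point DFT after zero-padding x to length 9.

Original 4-point DFT: [1, 3i, -5, -3i]
Zero-padded 9-point DFT provides frequency interpolation.

DFT_9([x, 0, ...]) = [1, -2.6736-1.6133i, -1.5603+2.9401i, 2.5000-0.8660i, -3.2660-3.2409i, -3.2660+3.2409i, 2.5000+0.8660i, -1.5603-2.9401i, -2.6736+1.6133i]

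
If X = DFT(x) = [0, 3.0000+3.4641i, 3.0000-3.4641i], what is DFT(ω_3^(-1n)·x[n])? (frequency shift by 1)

Modulation property: DFT(ω_3^(-1n)·x[n]) = X[(k-1) mod 3], so circularly shift X by 1 positions.

X[k-1] = [3.0000-3.4641i, 0, 3.0000+3.4641i]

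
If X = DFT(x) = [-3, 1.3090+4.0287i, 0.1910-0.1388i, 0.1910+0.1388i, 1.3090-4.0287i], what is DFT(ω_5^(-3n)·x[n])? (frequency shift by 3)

Modulation property: DFT(ω_5^(-3n)·x[n]) = X[(k-3) mod 5], so circularly shift X by 3 positions.

X[k-3] = [0.1910-0.1388i, 0.1910+0.1388i, 1.3090-4.0287i, -3, 1.3090+4.0287i]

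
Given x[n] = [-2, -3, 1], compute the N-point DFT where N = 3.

X[k] = Σ(n=0 to 2) x[n] · ω_3^(nk)
where ω_3 = e^(-2πi/3)

Computing each X[k]:
X[0] = -4
X[1] = -1.0000+3.4641i
X[2] = -1.0000-3.4641i

X = [-4, -1.0000+3.4641i, -1.0000-3.4641i]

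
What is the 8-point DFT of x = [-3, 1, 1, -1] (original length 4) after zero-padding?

Original 4-point DFT: [-2, -4-2i, -2, -4+2i]
Zero-padded 8-point DFT provides frequency interpolation.

DFT_8([x, 0, ...]) = [-2, -1.5858-1.0000i, -4-2i, -4.4142+1.0000i, -2, -4.4142-1.0000i, -4+2i, -1.5858+1.0000i]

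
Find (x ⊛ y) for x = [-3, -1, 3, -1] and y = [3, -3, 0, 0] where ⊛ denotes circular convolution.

(x ⊛ y)[n] = Σ(m=0 to 3) x[m] · y[(n-m) mod 4]

Computing each output sample:
(x ⊛ y)[0] = -6
(x ⊛ y)[1] = 6
(x ⊛ y)[2] = 12
(x ⊛ y)[3] = -12

x ⊛ y = [-6, 6, 12, -12]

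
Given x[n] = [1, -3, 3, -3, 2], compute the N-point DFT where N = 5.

X[k] = Σ(n=0 to 4) x[n] · ω_5^(nk)
where ω_5 = e^(-2πi/5)

Computing each X[k]:
X[0] = 0
X[1] = 0.6910+1.2286i
X[2] = 1.8090+8.6453i
X[3] = 1.8090-8.6453i
X[4] = 0.6910-1.2286i

X = [0, 0.6910+1.2286i, 1.8090+8.6453i, 1.8090-8.6453i, 0.6910-1.2286i]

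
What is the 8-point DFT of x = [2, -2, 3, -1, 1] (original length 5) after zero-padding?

Original 5-point DFT: [3, 0.0729+0.5020i, 3.4271+5.5676i, 3.4271-5.5676i, 0.0729-0.5020i]
Zero-padded 8-point DFT provides frequency interpolation.

DFT_8([x, 0, ...]) = [3, 0.2929-0.8787i, 1i, 1.7071+5.1213i, 9, 1.7071-5.1213i, -1i, 0.2929+0.8787i]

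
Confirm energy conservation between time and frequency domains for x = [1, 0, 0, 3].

Time domain:
Σ|x[n]|² = |1|² + |0|² + |0|² + |3|² = 10.0000

Frequency domain:
(1/4)Σ|X[k]|² = (1/4)(|4|² + |1+3i|² + |-2|² + |1-3i|²) = (1/4)·40.0000 = 10.0000

Both sides agree, confirming Parseval's theorem.

Σ|x[n]|² = (1/N)Σ|X[k]|² = 10.0000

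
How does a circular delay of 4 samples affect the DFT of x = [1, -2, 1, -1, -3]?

Time shift by 4: X_shifted[k] = ω_5^(4k) · X[k]
Shifted x = [-2, 1, -1, -3, 1]

DFT(x[n-4]) = [-4, 1.8541-1.1756i, -4.8541+1.9021i, -4.8541-1.9021i, 1.8541+1.1756i]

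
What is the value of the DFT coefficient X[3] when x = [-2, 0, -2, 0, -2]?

X[3] = Σ(n=0 to 4) x[n] · ω_5^(3n) where ω_5 = e^(-2πi/5)
= (-2)·ω_5^0 + (0)·ω_5^3 + (-2)·ω_5^6 + (0)·ω_5^9 + (-2)·ω_5^12

X[3] = -1.0000+3.0777i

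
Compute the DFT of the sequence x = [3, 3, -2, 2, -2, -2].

X[k] = Σ(n=0 to 5) x[n] · ω_6^(nk)
where ω_6 = e^(-2πi/6)

Computing each X[k]:
X[0] = 2
X[1] = 3.5000-4.3301i
X[2] = 6.5000-4.3301i
X[3] = -4
X[4] = 6.5000+4.3301i
X[5] = 3.5000+4.3301i

X = [2, 3.5000-4.3301i, 6.5000-4.3301i, -4, 6.5000+4.3301i, 3.5000+4.3301i]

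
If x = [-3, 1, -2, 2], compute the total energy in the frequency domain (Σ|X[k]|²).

Parseval: Σ|x[n]|² = (1/N)Σ|X[k]|², so Σ|X[k]|² = N·Σ|x[n]|² = 4·18.0000

Σ|X[k]|² = N·Σ|x[n]|² = 4·18.0000 = 72.0000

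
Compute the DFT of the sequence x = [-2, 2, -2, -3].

X[k] = Σ(n=0 to 3) x[n] · ω_4^(nk)
where ω_4 = e^(-2πi/4)

Computing each X[k]:
X[0] = -5
X[1] = -5i
X[2] = -3
X[3] = 5i

X = [-5, -5i, -3, 5i]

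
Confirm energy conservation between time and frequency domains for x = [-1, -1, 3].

Time domain:
Σ|x[n]|² = |-1|² + |-1|² + |3|² = 11.0000

Frequency domain:
(1/3)Σ|X[k]|² = (1/3)(|1|² + |-2.0000+3.4641i|² + |-2.0000-3.4641i|²) = (1/3)·33.0000 = 11.0000

Both sides agree, confirming Parseval's theorem.

Σ|x[n]|² = (1/N)Σ|X[k]|² = 11.0000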